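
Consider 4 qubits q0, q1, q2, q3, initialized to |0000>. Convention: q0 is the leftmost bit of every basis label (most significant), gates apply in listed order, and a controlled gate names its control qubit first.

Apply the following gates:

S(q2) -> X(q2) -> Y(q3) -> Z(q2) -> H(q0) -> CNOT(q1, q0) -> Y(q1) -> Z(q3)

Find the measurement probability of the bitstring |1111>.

The probability of measuring |1111> is 1/2.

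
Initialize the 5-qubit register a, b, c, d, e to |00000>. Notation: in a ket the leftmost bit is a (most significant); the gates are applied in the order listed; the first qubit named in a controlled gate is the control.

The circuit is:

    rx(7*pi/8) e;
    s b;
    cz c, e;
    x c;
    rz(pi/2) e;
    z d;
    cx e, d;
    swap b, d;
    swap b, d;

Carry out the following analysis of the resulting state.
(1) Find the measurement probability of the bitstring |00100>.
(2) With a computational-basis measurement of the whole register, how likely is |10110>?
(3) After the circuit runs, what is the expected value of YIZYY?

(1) A full measurement returns |00100> with probability cos(7*pi/16)**2.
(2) A full measurement returns |10110> with probability 0.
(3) In the final state, YIZYY has expectation 0.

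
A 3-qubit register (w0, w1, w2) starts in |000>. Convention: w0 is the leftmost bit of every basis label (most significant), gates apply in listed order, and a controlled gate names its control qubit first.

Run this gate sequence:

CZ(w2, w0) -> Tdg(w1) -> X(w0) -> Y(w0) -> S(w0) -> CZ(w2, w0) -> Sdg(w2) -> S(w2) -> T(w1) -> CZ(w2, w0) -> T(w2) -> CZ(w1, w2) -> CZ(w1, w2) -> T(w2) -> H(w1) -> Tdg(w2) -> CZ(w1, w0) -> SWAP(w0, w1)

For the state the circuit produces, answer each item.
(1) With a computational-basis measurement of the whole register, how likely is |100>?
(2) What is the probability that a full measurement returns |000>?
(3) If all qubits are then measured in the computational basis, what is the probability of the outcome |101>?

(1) The probability of measuring |100> is 1/2.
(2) The probability of measuring |000> is 1/2.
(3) A full measurement returns |101> with probability 0.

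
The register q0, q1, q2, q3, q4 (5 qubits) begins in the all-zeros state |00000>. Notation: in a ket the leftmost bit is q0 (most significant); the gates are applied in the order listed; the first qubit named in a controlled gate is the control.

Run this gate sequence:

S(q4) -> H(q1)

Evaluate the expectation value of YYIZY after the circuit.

The observable YYIZY averages to 0.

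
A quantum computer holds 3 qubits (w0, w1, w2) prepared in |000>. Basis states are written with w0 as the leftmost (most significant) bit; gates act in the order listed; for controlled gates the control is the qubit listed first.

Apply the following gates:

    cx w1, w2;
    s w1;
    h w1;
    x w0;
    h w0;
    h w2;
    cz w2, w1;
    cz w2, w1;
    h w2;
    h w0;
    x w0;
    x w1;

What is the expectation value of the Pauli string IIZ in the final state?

The observable IIZ averages to 1.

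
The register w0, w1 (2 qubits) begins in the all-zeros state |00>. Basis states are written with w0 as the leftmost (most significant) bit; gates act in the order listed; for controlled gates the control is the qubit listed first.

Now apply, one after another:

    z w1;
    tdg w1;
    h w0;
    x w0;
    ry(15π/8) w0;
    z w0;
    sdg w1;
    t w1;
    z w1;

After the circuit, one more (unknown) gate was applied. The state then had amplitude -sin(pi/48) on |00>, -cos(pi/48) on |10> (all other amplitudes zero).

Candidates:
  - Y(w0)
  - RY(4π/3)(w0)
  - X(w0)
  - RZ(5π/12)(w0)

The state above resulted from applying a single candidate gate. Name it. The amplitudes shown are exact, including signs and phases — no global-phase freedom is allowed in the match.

It was RY(4π/3)(w0) that produced the state shown.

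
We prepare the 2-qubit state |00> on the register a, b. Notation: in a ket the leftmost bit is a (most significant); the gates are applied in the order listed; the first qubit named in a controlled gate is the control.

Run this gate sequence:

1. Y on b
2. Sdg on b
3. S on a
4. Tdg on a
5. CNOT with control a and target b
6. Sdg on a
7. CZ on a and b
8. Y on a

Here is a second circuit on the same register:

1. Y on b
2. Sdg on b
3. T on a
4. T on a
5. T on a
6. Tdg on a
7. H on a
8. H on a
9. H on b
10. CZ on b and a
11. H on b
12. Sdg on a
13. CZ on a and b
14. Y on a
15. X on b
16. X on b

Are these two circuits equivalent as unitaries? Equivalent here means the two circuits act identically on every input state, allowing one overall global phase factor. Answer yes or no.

No, they are not equivalent — no single phase factor reconciles the two unitaries.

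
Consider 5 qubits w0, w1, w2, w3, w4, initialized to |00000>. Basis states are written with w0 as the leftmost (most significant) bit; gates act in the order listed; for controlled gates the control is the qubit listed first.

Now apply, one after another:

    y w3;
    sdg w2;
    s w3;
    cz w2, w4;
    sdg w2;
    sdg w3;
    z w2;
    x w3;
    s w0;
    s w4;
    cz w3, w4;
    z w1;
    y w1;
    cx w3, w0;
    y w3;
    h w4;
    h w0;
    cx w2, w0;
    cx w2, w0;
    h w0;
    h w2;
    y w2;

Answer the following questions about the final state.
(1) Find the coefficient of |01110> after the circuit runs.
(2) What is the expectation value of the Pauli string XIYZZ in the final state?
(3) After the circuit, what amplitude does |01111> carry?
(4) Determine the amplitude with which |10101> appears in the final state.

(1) |01110> carries amplitude 1/2 in the final state. Key observation: the block from step 17 through step 20 cancels to the identity and can be dropped.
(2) The observable XIYZZ averages to 0.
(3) The final state's coefficient on |01111> equals 1/2.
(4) |10101> carries amplitude 0 in the final state.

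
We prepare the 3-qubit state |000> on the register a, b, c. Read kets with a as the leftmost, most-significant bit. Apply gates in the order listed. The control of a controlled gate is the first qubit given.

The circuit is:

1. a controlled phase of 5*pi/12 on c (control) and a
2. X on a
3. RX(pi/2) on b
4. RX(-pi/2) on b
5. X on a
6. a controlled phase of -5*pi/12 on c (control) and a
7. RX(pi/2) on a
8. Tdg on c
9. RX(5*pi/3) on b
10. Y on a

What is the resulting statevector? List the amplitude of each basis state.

The resulting statevector has amplitude sqrt(6)/4 on |000>, 0 on |001>, sqrt(2)*I/4 on |010>, 0 on |011>, -sqrt(6)*I/4 on |100>, 0 on |101>, sqrt(2)/4 on |110>, 0 on |111>.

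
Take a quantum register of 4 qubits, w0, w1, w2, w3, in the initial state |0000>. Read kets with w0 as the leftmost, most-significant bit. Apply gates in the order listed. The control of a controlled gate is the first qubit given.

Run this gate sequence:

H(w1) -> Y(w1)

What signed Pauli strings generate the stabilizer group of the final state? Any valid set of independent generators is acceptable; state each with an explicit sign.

One valid set of independent stabilizer generators is -IXII, +ZIII, +IIZI, +IIIZ (any independent generating set of the same group is equally correct).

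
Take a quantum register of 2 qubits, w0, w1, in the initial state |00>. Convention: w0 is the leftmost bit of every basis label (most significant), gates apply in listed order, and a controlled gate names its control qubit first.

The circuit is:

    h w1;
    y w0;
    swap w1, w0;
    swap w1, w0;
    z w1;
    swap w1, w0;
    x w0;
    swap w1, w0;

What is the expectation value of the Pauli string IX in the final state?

The expectation value of IX is -1.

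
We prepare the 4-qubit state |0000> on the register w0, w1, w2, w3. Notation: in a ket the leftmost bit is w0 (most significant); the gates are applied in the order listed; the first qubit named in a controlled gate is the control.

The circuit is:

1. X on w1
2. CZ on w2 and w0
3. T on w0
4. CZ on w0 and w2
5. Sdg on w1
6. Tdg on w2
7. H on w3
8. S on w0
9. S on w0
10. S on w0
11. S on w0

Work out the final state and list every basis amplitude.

The resulting statevector has amplitude -sqrt(2)*I/2 on |0100>, -sqrt(2)*I/2 on |0101>, and 0 on every other basis state. Key observation: gates 8-11 undo each other exactly, leaving only the rest of the circuit to track.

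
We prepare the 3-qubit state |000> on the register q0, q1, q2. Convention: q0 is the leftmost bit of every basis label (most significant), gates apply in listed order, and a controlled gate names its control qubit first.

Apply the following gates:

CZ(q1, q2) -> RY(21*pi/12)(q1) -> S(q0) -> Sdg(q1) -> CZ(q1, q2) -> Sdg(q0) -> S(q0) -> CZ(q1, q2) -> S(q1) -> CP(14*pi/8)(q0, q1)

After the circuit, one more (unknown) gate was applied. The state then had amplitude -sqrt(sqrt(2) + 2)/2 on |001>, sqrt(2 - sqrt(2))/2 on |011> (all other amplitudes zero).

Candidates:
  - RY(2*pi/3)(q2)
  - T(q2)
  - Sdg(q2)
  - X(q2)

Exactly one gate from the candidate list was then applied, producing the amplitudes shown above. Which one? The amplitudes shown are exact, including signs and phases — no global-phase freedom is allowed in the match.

The unique candidate consistent with the amplitudes is X(q2). Key observation: the block from step 4 through step 9 cancels to the identity and can be dropped.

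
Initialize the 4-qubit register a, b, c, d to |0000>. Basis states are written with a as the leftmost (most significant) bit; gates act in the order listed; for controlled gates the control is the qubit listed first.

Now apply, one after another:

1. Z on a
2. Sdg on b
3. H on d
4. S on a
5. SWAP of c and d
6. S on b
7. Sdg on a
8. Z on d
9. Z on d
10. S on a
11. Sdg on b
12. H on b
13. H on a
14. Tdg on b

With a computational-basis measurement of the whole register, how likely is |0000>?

A full measurement returns |0000> with probability 1/8. Key observation: gates 6-11 undo each other exactly, leaving only the rest of the circuit to track.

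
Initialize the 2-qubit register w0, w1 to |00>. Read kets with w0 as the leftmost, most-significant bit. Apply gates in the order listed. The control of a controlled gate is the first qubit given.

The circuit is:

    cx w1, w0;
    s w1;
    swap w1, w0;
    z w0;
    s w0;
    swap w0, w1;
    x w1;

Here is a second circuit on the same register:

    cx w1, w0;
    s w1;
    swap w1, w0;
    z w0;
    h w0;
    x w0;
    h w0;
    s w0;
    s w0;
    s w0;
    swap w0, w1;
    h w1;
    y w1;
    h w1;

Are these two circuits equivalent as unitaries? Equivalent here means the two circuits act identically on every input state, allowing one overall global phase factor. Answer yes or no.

No — the two circuits implement different unitaries, even allowing a global phase.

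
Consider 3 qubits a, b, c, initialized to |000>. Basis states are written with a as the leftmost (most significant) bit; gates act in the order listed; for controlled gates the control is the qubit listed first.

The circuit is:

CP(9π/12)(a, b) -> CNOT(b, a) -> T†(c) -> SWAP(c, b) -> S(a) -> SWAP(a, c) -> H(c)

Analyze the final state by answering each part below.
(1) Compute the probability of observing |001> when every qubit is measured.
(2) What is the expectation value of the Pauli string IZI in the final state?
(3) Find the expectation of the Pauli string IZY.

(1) A full measurement returns |001> with probability 1/2.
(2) The expectation value of IZI is 1.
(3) The expectation value of IZY is 0.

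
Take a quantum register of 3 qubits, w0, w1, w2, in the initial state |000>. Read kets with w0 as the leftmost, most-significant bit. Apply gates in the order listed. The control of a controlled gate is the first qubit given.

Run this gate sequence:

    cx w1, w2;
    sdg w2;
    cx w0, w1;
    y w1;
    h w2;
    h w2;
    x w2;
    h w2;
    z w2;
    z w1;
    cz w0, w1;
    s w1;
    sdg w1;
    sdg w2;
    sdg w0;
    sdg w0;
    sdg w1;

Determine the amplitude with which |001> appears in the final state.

The final state's coefficient on |001> equals 0. Key observation: gates 6-9 undo each other exactly, leaving only the rest of the circuit to track.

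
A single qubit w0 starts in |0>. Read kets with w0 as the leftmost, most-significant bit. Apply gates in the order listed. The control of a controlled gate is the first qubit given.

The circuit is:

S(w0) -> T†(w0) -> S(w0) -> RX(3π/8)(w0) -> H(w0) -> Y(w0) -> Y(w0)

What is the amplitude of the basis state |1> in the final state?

|1> carries amplitude sqrt(2)*exp(3*I*pi/16)/2 in the final state.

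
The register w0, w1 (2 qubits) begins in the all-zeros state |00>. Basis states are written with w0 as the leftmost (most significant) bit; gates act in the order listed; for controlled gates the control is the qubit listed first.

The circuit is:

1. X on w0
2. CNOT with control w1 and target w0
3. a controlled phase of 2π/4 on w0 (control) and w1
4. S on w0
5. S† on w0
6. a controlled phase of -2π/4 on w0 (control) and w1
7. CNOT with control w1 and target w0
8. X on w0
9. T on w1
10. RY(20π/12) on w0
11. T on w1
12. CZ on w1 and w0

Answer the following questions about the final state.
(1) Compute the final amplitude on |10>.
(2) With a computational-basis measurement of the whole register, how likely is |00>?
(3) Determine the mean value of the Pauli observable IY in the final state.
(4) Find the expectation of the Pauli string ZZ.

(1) The final state's coefficient on |10> equals 1/2.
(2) The probability of measuring |00> is 3/4.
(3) The expectation value of IY is 0.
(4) In the final state, ZZ has expectation 1/2.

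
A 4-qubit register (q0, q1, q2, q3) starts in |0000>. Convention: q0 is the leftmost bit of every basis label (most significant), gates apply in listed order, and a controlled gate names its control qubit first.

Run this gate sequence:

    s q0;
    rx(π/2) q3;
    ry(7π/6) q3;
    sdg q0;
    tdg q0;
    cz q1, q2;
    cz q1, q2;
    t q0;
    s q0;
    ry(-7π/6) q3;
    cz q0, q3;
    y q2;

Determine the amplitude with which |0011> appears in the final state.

The amplitude on |0011> is sqrt(2)/2. Key observation: the block from step 3 through step 10 cancels to the identity and can be dropped.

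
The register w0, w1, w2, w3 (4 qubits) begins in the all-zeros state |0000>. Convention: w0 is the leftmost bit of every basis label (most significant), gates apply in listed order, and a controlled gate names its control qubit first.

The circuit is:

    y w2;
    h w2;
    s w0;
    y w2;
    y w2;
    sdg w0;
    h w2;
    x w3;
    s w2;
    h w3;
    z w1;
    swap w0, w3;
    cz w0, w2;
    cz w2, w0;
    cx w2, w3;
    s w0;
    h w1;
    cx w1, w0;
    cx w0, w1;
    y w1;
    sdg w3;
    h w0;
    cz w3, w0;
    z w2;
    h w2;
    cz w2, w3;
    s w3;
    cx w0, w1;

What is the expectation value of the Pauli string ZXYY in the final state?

The observable ZXYY averages to 0.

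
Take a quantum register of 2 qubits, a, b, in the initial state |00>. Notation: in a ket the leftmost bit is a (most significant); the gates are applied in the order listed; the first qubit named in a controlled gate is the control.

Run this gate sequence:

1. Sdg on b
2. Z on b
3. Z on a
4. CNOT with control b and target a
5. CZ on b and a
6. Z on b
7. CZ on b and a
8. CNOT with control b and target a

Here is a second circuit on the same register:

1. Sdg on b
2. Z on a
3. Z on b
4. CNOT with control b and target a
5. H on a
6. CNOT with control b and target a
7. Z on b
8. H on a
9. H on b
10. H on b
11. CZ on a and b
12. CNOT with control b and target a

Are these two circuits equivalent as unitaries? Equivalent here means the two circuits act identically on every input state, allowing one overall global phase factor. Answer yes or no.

Yes, they are equivalent — the unitaries differ by at most a global phase.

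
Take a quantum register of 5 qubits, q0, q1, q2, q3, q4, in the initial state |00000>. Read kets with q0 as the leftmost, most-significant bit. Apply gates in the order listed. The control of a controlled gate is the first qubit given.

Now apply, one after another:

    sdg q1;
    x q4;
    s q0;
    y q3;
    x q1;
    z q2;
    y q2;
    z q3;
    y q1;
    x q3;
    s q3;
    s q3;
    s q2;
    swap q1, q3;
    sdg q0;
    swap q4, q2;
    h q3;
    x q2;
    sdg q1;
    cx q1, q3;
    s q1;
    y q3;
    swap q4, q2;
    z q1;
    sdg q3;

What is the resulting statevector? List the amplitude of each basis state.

The final amplitudes are -sqrt(2)*I/2 on |00100>, sqrt(2)/2 on |00110>, and 0 on every other basis state.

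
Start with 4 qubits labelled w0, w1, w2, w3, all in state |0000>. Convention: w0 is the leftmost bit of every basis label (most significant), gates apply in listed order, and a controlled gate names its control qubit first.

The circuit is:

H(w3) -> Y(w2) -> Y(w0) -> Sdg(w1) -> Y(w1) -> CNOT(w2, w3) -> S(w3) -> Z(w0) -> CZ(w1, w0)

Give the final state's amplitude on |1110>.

The final state's coefficient on |1110> equals -sqrt(2)*I/2.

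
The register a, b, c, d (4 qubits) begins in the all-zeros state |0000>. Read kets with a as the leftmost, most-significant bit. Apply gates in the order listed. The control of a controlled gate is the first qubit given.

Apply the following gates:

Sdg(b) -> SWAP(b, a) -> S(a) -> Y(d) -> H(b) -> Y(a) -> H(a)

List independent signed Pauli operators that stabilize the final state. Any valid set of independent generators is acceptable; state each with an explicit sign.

One valid set of independent stabilizer generators is -XIII, +IXII, +IIZI, -IIIZ (any independent generating set of the same group is equally correct).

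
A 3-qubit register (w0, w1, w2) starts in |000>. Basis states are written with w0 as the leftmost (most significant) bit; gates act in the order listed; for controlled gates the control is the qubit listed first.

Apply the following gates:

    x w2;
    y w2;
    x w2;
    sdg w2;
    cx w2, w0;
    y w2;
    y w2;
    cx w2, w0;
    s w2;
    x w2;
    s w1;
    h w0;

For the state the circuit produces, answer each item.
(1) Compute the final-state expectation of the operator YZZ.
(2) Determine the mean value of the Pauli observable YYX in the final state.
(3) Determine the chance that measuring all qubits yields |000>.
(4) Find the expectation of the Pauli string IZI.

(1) In the final state, YZZ has expectation 0.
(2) The observable YYX averages to 0.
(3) A full measurement returns |000> with probability 1/2.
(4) In the final state, IZI has expectation 1.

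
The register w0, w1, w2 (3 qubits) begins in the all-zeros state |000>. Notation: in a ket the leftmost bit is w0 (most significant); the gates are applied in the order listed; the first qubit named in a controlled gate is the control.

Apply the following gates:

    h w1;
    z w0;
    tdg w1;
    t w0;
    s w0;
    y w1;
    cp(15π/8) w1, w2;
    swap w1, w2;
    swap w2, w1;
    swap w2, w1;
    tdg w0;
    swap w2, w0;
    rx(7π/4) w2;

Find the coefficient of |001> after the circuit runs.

The amplitude on |001> is sqrt(4 - 2*sqrt(2))*exp(3*I*pi/4)/4.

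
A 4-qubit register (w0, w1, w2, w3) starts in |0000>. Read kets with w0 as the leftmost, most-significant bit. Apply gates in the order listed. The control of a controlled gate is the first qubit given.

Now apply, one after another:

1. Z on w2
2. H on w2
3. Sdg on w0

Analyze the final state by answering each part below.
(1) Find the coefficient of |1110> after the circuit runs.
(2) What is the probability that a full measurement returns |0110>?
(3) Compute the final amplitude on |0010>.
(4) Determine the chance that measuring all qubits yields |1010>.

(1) The amplitude on |1110> is 0.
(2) A full measurement returns |0110> with probability 0.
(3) The amplitude on |0010> is sqrt(2)/2.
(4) A full measurement returns |1010> with probability 0.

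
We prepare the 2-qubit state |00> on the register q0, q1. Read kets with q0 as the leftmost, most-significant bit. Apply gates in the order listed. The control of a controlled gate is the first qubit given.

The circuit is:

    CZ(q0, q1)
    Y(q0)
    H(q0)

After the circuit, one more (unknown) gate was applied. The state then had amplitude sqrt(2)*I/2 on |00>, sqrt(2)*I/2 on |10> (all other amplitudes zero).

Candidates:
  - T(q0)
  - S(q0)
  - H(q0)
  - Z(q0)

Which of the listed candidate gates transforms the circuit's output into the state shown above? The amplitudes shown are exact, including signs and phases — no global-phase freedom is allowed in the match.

It was Z(q0) that produced the state shown.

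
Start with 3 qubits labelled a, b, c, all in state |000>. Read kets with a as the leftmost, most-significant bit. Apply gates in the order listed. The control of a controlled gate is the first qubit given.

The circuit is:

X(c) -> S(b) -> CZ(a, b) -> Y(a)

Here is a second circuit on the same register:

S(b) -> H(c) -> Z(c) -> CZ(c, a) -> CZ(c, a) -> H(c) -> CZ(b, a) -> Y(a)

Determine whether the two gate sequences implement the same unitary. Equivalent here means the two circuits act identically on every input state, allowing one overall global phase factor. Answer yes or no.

Yes — the two circuits implement the same unitary up to a global phase.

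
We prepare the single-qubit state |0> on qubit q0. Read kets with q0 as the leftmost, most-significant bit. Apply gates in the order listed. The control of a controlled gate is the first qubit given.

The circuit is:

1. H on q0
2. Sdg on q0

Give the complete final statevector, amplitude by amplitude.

After the circuit, the state carries amplitude sqrt(2)/2 on |0>, -sqrt(2)*I/2 on |1>.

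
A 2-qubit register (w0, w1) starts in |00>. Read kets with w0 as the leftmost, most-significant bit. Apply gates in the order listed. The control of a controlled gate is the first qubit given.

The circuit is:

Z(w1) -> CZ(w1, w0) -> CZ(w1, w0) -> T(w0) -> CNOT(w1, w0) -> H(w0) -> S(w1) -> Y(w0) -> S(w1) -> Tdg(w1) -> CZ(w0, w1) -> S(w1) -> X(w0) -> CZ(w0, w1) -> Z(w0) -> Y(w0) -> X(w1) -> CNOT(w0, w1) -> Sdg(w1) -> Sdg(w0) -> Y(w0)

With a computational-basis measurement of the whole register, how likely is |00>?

A full measurement returns |00> with probability 1/2. Key observation: the block from step 2 through step 3 cancels to the identity and can be dropped.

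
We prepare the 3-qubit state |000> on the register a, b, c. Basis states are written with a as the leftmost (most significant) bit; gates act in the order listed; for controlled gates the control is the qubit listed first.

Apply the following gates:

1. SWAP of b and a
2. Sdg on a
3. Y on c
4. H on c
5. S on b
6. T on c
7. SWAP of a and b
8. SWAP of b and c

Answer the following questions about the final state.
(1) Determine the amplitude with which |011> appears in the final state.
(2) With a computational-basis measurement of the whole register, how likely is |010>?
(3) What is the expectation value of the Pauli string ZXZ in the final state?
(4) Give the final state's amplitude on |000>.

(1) |011> carries amplitude 0 in the final state.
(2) Outcome |010> occurs with probability 1/2.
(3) The expectation value of ZXZ is -sqrt(2)/2.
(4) The amplitude on |000> is sqrt(2)*I/2.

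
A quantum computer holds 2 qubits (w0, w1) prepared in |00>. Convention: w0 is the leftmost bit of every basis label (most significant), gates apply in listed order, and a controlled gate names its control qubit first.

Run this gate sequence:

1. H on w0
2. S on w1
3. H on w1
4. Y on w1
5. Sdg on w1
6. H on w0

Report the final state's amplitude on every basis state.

The final amplitudes are -sqrt(2)*I/2 on |00>, sqrt(2)/2 on |01>, 0 on |10>, 0 on |11>.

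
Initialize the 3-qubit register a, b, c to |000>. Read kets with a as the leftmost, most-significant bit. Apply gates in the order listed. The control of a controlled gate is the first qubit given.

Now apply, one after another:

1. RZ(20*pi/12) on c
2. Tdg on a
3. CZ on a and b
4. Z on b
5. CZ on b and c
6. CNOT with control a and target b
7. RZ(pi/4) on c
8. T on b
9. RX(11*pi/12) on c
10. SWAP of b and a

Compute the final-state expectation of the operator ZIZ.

The observable ZIZ averages to -sqrt(6)/4 - sqrt(2)/4.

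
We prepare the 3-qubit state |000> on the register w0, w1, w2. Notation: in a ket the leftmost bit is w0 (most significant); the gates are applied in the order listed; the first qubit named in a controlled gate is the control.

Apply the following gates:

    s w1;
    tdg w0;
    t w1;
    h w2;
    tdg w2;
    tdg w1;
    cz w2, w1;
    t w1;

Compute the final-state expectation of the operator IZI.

The expectation value of IZI is 1.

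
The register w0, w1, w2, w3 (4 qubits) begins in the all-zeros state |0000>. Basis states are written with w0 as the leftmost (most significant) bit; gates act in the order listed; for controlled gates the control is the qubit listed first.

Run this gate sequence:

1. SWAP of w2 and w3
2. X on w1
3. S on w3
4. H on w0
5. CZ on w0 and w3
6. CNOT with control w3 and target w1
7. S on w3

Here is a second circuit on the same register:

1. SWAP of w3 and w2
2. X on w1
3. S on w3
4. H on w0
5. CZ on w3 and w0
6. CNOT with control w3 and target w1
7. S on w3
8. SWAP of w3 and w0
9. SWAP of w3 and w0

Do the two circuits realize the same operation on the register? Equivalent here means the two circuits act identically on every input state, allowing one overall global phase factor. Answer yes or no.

Yes, they are equivalent — the unitaries differ by at most a global phase.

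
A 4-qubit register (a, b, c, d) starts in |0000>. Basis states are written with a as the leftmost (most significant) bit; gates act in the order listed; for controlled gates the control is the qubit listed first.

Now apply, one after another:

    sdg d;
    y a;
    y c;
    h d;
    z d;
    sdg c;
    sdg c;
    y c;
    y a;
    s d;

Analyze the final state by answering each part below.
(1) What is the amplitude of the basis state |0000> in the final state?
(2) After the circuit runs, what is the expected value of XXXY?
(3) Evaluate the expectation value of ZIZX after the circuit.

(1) The final state's coefficient on |0000> equals -sqrt(2)/2.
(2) The observable XXXY averages to 0.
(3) The observable ZIZX averages to 0.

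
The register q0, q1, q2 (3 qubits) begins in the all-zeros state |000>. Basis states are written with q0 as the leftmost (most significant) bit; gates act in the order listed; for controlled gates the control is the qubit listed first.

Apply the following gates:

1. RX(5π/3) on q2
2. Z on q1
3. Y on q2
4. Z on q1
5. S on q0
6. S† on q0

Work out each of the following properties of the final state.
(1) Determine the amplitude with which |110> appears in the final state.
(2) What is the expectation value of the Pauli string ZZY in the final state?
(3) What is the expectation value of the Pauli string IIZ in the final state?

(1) The final state's coefficient on |110> equals 0. Key observation: gates 5-6 undo each other exactly, leaving only the rest of the circuit to track.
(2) The observable ZZY averages to sqrt(3)/2.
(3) The expectation value of IIZ is -1/2.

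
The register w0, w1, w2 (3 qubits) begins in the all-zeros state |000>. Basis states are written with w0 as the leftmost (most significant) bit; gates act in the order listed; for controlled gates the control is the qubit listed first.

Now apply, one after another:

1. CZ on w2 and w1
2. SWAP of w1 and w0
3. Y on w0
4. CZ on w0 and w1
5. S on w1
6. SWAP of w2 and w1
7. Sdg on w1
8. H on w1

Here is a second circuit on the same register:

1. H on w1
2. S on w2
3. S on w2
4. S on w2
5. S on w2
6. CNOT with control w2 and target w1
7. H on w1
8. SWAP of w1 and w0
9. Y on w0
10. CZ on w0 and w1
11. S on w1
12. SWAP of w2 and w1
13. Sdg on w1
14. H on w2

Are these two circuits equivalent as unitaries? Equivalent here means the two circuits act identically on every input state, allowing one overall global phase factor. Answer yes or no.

No — the two circuits implement different unitaries, even allowing a global phase.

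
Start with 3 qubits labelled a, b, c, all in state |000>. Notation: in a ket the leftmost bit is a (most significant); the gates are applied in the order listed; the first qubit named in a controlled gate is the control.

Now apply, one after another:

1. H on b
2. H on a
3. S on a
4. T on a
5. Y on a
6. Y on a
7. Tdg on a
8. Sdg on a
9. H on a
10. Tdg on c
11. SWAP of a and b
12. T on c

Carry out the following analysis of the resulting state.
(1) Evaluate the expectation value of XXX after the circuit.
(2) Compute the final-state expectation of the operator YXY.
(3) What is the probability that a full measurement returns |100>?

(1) The expectation value of XXX is 0. Key observation: gates 2-9 undo each other exactly, leaving only the rest of the circuit to track.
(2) The expectation value of YXY is 0.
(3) The probability of measuring |100> is 1/2.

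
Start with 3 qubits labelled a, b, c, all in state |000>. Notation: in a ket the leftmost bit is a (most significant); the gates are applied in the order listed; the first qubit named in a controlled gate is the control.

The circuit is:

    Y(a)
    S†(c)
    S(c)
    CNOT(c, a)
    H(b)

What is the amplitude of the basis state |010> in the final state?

|010> carries amplitude 0 in the final state.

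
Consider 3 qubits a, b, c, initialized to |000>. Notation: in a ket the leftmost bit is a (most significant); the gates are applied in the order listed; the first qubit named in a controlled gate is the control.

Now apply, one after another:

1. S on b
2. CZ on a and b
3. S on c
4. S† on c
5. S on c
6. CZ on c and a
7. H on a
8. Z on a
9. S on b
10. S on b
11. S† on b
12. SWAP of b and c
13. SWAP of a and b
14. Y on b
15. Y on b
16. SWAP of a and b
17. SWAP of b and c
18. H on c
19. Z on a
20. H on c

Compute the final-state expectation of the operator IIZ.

The expectation value of IIZ is 1. Key observation: gates 12-17 undo each other exactly, leaving only the rest of the circuit to track.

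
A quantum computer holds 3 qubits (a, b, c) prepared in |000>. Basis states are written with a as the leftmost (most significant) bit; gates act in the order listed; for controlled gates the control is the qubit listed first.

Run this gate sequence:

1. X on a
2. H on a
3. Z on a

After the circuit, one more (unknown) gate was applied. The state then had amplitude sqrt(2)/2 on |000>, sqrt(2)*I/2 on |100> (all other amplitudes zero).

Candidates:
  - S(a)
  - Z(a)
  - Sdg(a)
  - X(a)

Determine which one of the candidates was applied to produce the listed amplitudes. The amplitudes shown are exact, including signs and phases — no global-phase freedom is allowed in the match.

The applied gate was S(a).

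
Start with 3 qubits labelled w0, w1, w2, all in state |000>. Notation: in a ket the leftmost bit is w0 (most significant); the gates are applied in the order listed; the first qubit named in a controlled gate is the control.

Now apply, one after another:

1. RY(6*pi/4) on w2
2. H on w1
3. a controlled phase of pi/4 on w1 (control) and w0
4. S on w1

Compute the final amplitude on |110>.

The final state's coefficient on |110> equals 0.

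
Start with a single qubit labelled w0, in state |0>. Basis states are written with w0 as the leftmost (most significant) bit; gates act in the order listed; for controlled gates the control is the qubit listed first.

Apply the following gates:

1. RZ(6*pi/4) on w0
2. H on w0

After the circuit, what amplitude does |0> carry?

|0> carries amplitude -sqrt(2)*exp(I*pi/4)/2 in the final state.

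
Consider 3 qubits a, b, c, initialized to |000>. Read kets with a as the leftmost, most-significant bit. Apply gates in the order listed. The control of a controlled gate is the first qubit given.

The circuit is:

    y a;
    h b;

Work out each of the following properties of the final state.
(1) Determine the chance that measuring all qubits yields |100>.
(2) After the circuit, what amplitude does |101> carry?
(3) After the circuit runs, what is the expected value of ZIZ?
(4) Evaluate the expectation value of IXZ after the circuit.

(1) Outcome |100> occurs with probability 1/2.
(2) The amplitude on |101> is 0.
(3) The observable ZIZ averages to -1.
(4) In the final state, IXZ has expectation 1.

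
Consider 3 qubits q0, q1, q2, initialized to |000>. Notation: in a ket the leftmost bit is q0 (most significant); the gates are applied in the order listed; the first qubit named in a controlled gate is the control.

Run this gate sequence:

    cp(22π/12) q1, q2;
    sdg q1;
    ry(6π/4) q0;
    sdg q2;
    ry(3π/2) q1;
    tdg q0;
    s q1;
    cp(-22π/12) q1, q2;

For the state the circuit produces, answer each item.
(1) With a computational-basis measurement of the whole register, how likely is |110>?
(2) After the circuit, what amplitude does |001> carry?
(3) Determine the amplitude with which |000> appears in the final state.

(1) Outcome |110> occurs with probability 1/4.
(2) |001> carries amplitude 0 in the final state.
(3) |000> carries amplitude 1/2 in the final state.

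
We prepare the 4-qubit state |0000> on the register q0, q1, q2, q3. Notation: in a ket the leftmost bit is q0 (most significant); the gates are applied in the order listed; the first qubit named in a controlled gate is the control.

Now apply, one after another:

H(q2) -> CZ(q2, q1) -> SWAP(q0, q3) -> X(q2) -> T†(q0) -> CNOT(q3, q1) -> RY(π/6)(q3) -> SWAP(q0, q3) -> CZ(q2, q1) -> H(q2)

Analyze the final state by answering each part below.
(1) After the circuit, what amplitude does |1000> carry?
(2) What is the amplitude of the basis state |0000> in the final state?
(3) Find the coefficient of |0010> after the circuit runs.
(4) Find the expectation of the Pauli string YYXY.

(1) The amplitude on |1000> is -sqrt(2)/4 + sqrt(6)/4.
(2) The final state's coefficient on |0000> equals sqrt(2)/4 + sqrt(6)/4.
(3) The amplitude on |0010> is 0.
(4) The observable YYXY averages to 0.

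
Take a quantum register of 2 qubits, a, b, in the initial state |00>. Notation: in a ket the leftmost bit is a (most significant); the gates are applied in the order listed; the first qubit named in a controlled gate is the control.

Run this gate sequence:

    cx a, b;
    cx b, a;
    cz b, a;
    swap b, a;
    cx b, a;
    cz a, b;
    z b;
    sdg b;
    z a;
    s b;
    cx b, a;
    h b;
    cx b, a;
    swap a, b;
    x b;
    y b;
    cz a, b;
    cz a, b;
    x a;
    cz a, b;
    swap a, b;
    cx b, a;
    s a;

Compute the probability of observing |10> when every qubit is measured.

Outcome |10> occurs with probability 1/2.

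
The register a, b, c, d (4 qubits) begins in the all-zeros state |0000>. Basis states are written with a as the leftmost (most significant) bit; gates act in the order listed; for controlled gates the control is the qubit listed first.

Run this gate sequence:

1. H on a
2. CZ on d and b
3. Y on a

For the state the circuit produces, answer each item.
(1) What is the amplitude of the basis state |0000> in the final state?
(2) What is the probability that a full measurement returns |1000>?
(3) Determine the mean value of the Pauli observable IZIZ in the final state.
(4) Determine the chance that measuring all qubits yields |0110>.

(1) The amplitude on |0000> is -sqrt(2)*I/2.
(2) A full measurement returns |1000> with probability 1/2.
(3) In the final state, IZIZ has expectation 1.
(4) A full measurement returns |0110> with probability 0.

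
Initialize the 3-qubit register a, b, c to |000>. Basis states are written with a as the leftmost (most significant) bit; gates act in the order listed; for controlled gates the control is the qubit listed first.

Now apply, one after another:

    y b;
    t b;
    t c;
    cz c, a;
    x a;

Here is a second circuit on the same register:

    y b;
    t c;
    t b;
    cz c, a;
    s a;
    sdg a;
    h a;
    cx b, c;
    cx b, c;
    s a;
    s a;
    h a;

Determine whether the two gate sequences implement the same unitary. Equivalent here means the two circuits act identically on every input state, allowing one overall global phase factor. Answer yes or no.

Yes: on every input state the two circuits agree up to one overall phase factor.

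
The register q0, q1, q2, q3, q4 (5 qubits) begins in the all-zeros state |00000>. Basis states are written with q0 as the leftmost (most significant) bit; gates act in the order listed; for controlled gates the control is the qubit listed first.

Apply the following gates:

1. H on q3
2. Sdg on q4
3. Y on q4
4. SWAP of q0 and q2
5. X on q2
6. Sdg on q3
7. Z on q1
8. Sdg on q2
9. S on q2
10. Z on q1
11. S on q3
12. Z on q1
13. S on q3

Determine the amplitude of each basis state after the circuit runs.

The resulting statevector has amplitude sqrt(2)*I/2 on |00101>, -sqrt(2)/2 on |00111>, and 0 on every other basis state. Key observation: the block from step 6 through step 11 cancels to the identity and can be dropped.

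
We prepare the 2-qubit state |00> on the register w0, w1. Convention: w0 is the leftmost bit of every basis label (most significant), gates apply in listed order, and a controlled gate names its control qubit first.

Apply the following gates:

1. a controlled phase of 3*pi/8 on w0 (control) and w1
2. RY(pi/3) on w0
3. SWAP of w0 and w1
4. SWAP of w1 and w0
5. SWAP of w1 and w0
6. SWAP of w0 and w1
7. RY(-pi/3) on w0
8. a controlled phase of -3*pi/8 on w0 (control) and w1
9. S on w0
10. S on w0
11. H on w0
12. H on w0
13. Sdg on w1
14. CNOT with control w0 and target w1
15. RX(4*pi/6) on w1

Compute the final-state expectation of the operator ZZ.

The observable ZZ averages to -1/2.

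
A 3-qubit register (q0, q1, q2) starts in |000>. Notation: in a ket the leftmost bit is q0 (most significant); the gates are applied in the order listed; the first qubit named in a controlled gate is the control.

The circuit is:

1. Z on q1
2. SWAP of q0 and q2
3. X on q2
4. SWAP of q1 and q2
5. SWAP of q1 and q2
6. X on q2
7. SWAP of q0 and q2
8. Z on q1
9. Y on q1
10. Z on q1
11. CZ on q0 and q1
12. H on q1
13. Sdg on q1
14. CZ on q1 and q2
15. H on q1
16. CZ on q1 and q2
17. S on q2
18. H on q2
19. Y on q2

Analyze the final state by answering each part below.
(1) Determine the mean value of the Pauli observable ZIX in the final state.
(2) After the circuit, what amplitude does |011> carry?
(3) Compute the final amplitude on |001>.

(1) In the final state, ZIX has expectation -1. Key observation: gates 1-8 undo each other exactly, leaving only the rest of the circuit to track.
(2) The amplitude on |011> is sqrt(2)*(1 - I)/4.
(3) The final state's coefficient on |001> equals sqrt(2)*(1 + I)/4.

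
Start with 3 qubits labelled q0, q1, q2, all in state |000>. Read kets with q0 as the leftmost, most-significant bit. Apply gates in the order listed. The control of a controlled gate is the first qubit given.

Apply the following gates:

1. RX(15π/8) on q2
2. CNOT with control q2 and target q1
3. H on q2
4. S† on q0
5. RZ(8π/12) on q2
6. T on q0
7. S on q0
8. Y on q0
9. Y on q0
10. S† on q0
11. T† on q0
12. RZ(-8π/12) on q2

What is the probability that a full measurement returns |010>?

A full measurement returns |010> with probability sin(pi/16)**2/2. Key observation: the block from step 5 through step 12 cancels to the identity and can be dropped.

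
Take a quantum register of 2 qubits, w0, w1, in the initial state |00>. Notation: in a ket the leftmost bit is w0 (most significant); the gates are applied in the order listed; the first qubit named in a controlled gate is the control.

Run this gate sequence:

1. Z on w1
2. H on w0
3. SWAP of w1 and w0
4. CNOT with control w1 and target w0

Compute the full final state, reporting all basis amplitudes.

After the circuit, the state carries amplitude sqrt(2)/2 on |00>, 0 on |01>, 0 on |10>, sqrt(2)/2 on |11>.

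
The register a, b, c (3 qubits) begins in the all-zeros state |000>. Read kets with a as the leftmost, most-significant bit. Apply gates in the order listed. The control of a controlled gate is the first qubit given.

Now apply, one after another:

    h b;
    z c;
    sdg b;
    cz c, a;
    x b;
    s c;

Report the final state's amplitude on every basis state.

The resulting statevector has amplitude -sqrt(2)*I/2 on |000>, sqrt(2)/2 on |010>, and 0 on every other basis state.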